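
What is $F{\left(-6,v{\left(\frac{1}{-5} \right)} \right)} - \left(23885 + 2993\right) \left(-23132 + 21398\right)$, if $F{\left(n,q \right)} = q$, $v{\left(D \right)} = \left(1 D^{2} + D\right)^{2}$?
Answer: $\frac{29129032516}{625} \approx 4.6606 \cdot 10^{7}$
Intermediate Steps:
$v{\left(D \right)} = \left(D + D^{2}\right)^{2}$ ($v{\left(D \right)} = \left(D^{2} + D\right)^{2} = \left(D + D^{2}\right)^{2}$)
$F{\left(-6,v{\left(\frac{1}{-5} \right)} \right)} - \left(23885 + 2993\right) \left(-23132 + 21398\right) = \left(\frac{1}{-5}\right)^{2} \left(1 + \frac{1}{-5}\right)^{2} - \left(23885 + 2993\right) \left(-23132 + 21398\right) = \left(- \frac{1}{5}\right)^{2} \left(1 - \frac{1}{5}\right)^{2} - 26878 \left(-1734\right) = \frac{\left(\frac{4}{5}\right)^{2}}{25} - -46606452 = \frac{1}{25} \cdot \frac{16}{25} + 46606452 = \frac{16}{625} + 46606452 = \frac{29129032516}{625}$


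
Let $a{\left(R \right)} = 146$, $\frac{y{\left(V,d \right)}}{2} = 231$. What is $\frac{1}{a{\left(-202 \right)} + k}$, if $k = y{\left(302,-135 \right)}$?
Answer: $\frac{1}{608} \approx 0.0016447$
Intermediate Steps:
$y{\left(V,d \right)} = 462$ ($y{\left(V,d \right)} = 2 \cdot 231 = 462$)
$k = 462$
$\frac{1}{a{\left(-202 \right)} + k} = \frac{1}{146 + 462} = \frac{1}{608}$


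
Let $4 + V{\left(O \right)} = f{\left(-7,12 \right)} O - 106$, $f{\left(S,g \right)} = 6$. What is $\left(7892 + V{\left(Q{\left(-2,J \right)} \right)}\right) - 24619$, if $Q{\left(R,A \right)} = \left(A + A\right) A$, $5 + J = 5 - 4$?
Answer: $-16645$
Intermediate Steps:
$J = -4$ ($J = -5 + \left(5 - 4\right) = -5 + 1 = -4$)
$Q{\left(R,A \right)} = 2 A^{2}$ ($Q{\left(R,A \right)} = 2 A A = 2 A^{2}$)
$V{\left(O \right)} = -110 + 6 O$ ($V{\left(O \right)} = -4 + \left(6 O - 106\right) = -4 + \left(-106 + 6 O\right) = -110 + 6 O$)
$\left(7892 + V{\left(Q{\left(-2,J \right)} \right)}\right) - 24619 = \left(7892 - \left(110 - 6 \cdot 2 \left(-4\right)^{2}\right)\right) - 24619 = \left(7892 - \left(110 - 6 \cdot 2 \cdot 16\right)\right) - 24619 = \left(7892 + \left(-110 + 6 \cdot 32\right)\right) - 24619 = \left(7892 + \left(-110 + 192\right)\right) - 24619 = \left(7892 + 82\right) - 24619 = 7974 - 24619 = -16645$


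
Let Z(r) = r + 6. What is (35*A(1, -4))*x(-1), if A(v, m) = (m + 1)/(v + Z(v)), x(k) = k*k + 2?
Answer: -315/8 ≈ -39.375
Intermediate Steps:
Z(r) = 6 + r
x(k) = 2 + k**2 (x(k) = k**2 + 2 = 2 + k**2)
A(v, m) = (1 + m)/(6 + 2*v) (A(v, m) = (m + 1)/(v + (6 + v)) = (1 + m)/(6 + 2*v))
(35*A(1, -4))*x(-1) = (35*((1 - 4)/(2*(3 + 1))))*(2 + (-1)**2) = (35*((1/2)*(-3)/4))*(2 + 1) = (35*((1/2)*(1/4)*(-3)))*3 = (35*(-3/8))*3 = -105/8*3 = -315/8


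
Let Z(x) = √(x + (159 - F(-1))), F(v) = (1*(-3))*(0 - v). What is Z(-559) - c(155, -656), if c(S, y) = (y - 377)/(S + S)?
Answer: 1033/310 + I*√397 ≈ 3.3323 + 19.925*I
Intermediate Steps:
c(S, y) = (-377 + y)/(2*S) (c(S, y) = (-377 + y)/((2*S)) = (-377 + y)*(1/(2*S)) = (-377 + y)/(2*S))
F(v) = 3*v (F(v) = -(-3)*v = 3*v)
Z(x) = √(162 + x) (Z(x) = √(x + (159 - 3*(-1))) = √(x + (159 - 1*(-3))) = √(x + (159 + 3)) = √(x + 162) = √(162 + x))
Z(-559) - c(155, -656) = √(162 - 559) - (-377 - 656)/(2*155) = √(-397) - (-1033)/(2*155) = I*√397 - 1*(-1033/310) = I*√397 + 1033/310 = 1033/310 + I*√397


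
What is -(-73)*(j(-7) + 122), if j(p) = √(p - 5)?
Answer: 8906 + 146*I*√3 ≈ 8906.0 + 252.88*I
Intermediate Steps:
j(p) = √(-5 + p)
-(-73)*(j(-7) + 122) = -(-73)*(√(-5 - 7) + 122) = -(-73)*(√(-12) + 122) = -(-73)*(2*I*√3 + 122) = -(-73)*(122 + 2*I*√3) = -(-8906 - 146*I*√3) = 8906 + 146*I*√3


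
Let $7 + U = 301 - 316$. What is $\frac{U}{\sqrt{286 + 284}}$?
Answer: $- \frac{11 \sqrt{570}}{285} \approx -0.92148$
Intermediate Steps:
$U = -22$ ($U = -7 + \left(301 - 316\right) = -7 - 15 = -22$)
$\frac{U}{\sqrt{286 + 284}} = - \frac{22}{\sqrt{286 + 284}} = - \frac{22}{\sqrt{570}} = - 22 \frac{\sqrt{570}}{570} = - \frac{11 \sqrt{570}}{285}$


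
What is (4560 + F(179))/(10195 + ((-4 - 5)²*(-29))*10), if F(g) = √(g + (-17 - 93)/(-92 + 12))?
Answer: -912/2659 - √2886/53180 ≈ -0.34400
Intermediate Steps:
F(g) = √(11/8 + g) (F(g) = √(g - 110/(-80)) = √(g - 110*(-1/80)) = √(g + 11/8) = √(11/8 + g))
(4560 + F(179))/(10195 + ((-4 - 5)²*(-29))*10) = (4560 + √(22 + 16*179)/4)/(10195 + ((-4 - 5)²*(-29))*10) = (4560 + √(22 + 2864)/4)/(10195 + ((-9)²*(-29))*10) = (4560 + √2886/4)/(10195 + (81*(-29))*10) = (4560 + √2886/4)/(10195 - 2349*10) = (4560 + √2886/4)/(10195 - 23490) = (4560 + √2886/4)/(-13295) = (4560 + √2886/4)*(-1/13295) = -912/2659 - √2886/53180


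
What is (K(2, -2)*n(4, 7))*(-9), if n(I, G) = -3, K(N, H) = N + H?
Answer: 0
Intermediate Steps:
K(N, H) = H + N
(K(2, -2)*n(4, 7))*(-9) = ((-2 + 2)*(-3))*(-9) = (0*(-3))*(-9) = 0*(-9) = 0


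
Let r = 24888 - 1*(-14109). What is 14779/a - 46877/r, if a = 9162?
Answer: 16316621/39698946 ≈ 0.41101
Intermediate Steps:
r = 38997 (r = 24888 + 14109 = 38997)
14779/a - 46877/r = 14779/9162 - 46877/38997 = 16316621/39698946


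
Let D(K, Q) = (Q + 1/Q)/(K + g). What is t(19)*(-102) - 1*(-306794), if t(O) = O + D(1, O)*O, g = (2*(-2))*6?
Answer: 7048612/23 ≈ 3.0646e+5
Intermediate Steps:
g = -24 (g = -4*6 = -24)
D(K, Q) = (Q + 1/Q)/(-24 + K) (D(K, Q) = (Q + 1/Q)/(K - 24) = (Q + 1/Q)/(-24 + K))
t(O) = -1/23 + O - O²/23 (t(O) = O + ((1 + O²)/(O*(-24 + 1)))*O = O + ((1 + O²)/(O*(-23)))*O = O + (-1/23*(1 + O²)/O)*O = O + (-(1 + O²)/(23*O))*O = O + (-1/23 - O²/23) = -1/23 + O - O²/23)
t(19)*(-102) - 1*(-306794) = (-1/23 + 19 - 1/23*19²)*(-102) - 1*(-306794) = (-1/23 + 19 - 1/23*361)*(-102) + 306794 = (-1/23 + 19 - 361/23)*(-102) + 306794 = (75/23)*(-102) + 306794 = -7650/23 + 306794 = 7048612/23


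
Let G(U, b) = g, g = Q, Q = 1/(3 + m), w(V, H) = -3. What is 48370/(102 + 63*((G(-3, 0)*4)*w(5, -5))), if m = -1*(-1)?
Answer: -48370/87 ≈ -555.98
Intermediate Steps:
m = 1
Q = 1/4 (Q = 1/(3 + 1) = 1/4 ≈ 0.25000)
g = 1/4 ≈ 0.25000
G(U, b) = 1/4
48370/(102 + 63*((G(-3, 0)*4)*w(5, -5))) = 48370/(102 + 63*(((1/4)*4)*(-3))) = 48370/(102 + 63*(1*(-3))) = 48370/(102 + 63*(-3)) = 48370/(102 - 189) = 48370/(-87) = 48370*(-1/87) = -48370/87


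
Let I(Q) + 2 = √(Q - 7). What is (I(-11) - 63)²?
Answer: 4207 - 390*I*√2 ≈ 4207.0 - 551.54*I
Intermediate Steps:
I(Q) = -2 + √(-7 + Q) (I(Q) = -2 + √(Q - 7) = -2 + √(-7 + Q))
(I(-11) - 63)² = ((-2 + √(-7 - 11)) - 63)² = ((-2 + √(-18)) - 63)² = ((-2 + 3*I*√2) - 63)² = (-65 + 3*I*√2)²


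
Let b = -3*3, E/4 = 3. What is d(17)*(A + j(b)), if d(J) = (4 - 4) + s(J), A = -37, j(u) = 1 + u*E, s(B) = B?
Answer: -2448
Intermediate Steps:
E = 12 (E = 4*3 = 12)
b = -9
j(u) = 1 + 12*u (j(u) = 1 + u*12 = 1 + 12*u)
d(J) = J (d(J) = (4 - 4) + J = 0 + J = J)
d(17)*(A + j(b)) = 17*(-37 + (1 + 12*(-9))) = 17*(-37 + (1 - 108)) = 17*(-37 - 107) = 17*(-144) = -2448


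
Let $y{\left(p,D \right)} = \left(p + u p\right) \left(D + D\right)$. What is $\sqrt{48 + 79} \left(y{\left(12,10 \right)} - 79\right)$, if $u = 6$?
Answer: $1601 \sqrt{127} \approx 18042.0$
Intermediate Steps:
$y{\left(p,D \right)} = 14 D p$ ($y{\left(p,D \right)} = \left(p + 6 p\right) \left(D + D\right) = 7 p 2 D = 14 D p$)
$\sqrt{48 + 79} \left(y{\left(12,10 \right)} - 79\right) = \sqrt{48 + 79} \left(14 \cdot 10 \cdot 12 - 79\right) = \sqrt{127} \left(1680 - 79\right) = \sqrt{127} \cdot 1601 = 1601 \sqrt{127}$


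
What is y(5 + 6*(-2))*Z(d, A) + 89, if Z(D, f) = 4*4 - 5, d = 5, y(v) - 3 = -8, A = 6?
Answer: 34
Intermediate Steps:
y(v) = -5 (y(v) = 3 - 8 = -5)
Z(D, f) = 11 (Z(D, f) = 16 - 5 = 11)
y(5 + 6*(-2))*Z(d, A) + 89 = -5*11 + 89 = -55 + 89 = 34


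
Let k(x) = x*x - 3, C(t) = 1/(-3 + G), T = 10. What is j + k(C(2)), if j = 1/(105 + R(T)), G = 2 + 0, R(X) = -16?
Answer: -177/89 ≈ -1.9888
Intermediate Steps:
G = 2
C(t) = -1 (C(t) = 1/(-3 + 2) = 1/(-1) = -1)
j = 1/89 (j = 1/(105 - 16) = 1/89 ≈ 0.011236)
k(x) = -3 + x² (k(x) = x² - 3 = -3 + x²)
j + k(C(2)) = 1/89 + (-3 + (-1)²) = 1/89 + (-3 + 1) = 1/89 - 2 = -177/89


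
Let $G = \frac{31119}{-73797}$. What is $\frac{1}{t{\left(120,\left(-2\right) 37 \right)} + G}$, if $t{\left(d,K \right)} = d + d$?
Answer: $\frac{24599}{5893387} \approx 0.004174$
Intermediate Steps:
$t{\left(d,K \right)} = 2 d$
$G = - \frac{10373}{24599}$ ($G = 31119 \left(- \frac{1}{73797}\right) = - \frac{10373}{24599} \approx -0.42168$)
$\frac{1}{t{\left(120,\left(-2\right) 37 \right)} + G} = \frac{1}{2 \cdot 120 - \frac{10373}{24599}} = \frac{1}{240 - \frac{10373}{24599}} = \frac{1}{\frac{5893387}{24599}} = \frac{24599}{5893387}$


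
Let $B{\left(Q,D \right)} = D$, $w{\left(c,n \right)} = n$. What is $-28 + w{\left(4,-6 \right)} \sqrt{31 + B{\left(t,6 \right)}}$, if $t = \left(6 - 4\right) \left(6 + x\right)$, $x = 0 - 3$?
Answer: $-28 - 6 \sqrt{37} \approx -64.497$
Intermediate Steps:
$x = -3$
$t = 6$ ($t = \left(6 - 4\right) \left(6 - 3\right) = 2 \cdot 3 = 6$)
$-28 + w{\left(4,-6 \right)} \sqrt{31 + B{\left(t,6 \right)}} = -28 - 6 \sqrt{31 + 6} = -28 - 6 \sqrt{37}$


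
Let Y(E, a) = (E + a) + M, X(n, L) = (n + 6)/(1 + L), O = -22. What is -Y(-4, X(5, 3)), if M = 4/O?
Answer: 63/44 ≈ 1.4318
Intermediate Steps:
X(n, L) = (6 + n)/(1 + L)
M = -2/11 (M = 4/(-22) = 4*(-1/22) = -2/11 ≈ -0.18182)
Y(E, a) = -2/11 + E + a (Y(E, a) = (E + a) - 2/11 = -2/11 + E + a)
-Y(-4, X(5, 3)) = -(-2/11 - 4 + (6 + 5)/(1 + 3)) = -(-2/11 - 4 + 11/4) = -1*(-63/44) = 63/44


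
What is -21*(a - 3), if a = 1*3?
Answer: 0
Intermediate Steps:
a = 3
-21*(a - 3) = -21*(3 - 3) = -21*0 = 0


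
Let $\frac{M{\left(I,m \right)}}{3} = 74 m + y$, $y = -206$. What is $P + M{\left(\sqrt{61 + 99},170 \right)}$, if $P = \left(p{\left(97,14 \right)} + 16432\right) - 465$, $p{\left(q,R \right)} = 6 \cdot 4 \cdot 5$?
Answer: $53209$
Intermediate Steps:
$p{\left(q,R \right)} = 120$ ($p{\left(q,R \right)} = 24 \cdot 5 = 120$)
$M{\left(I,m \right)} = -618 + 222 m$ ($M{\left(I,m \right)} = 3 \left(74 m - 206\right) = 3 \left(-206 + 74 m\right) = -618 + 222 m$)
$P = 16087$ ($P = \left(120 + 16432\right) - 465 = 16552 - 465 = 16087$)
$P + M{\left(\sqrt{61 + 99},170 \right)} = 16087 + \left(-618 + 222 \cdot 170\right) = 16087 + \left(-618 + 37740\right) = 16087 + 37122 = 53209$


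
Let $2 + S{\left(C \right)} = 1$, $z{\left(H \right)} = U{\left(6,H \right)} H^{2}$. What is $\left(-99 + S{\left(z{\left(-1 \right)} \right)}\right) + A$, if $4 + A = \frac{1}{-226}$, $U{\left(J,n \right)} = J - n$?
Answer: $- \frac{23505}{226} \approx -104.0$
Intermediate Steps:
$z{\left(H \right)} = H^{2} \left(6 - H\right)$ ($z{\left(H \right)} = \left(6 - H\right) H^{2} = H^{2} \left(6 - H\right)$)
$S{\left(C \right)} = -1$ ($S{\left(C \right)} = -2 + 1 = -1$)
$A = - \frac{905}{226}$ ($A = -4 + \frac{1}{-226} = -4 - \frac{1}{226} = - \frac{905}{226} \approx -4.0044$)
$\left(-99 + S{\left(z{\left(-1 \right)} \right)}\right) + A = \left(-99 - 1\right) - \frac{905}{226} = -100 - \frac{905}{226} = - \frac{23505}{226}$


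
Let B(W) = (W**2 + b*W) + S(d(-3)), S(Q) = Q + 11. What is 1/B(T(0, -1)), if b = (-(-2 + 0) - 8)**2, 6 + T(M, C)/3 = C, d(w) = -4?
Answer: -1/308 ≈ -0.0032468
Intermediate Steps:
T(M, C) = -18 + 3*C
b = 36 (b = (-1*(-2) - 8)**2 = (2 - 8)**2 = (-6)**2 = 36)
S(Q) = 11 + Q
B(W) = 7 + W**2 + 36*W (B(W) = (W**2 + 36*W) + (11 - 4) = (W**2 + 36*W) + 7 = 7 + W**2 + 36*W)
1/B(T(0, -1)) = 1/(7 + (-18 + 3*(-1))**2 + 36*(-18 + 3*(-1))) = 1/(7 + (-18 - 3)**2 + 36*(-18 - 3)) = 1/(7 + (-21)**2 + 36*(-21)) = 1/(7 + 441 - 756) = 1/(-308) = -1/308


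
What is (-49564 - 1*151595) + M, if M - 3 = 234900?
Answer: 33744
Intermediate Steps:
M = 234903 (M = 3 + 234900 = 234903)
(-49564 - 1*151595) + M = (-49564 - 1*151595) + 234903 = (-49564 - 151595) + 234903 = -201159 + 234903 = 33744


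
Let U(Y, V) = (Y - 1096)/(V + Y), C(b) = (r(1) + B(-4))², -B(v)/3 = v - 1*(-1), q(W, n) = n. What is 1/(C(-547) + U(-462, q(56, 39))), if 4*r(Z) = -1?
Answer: 6768/543103 ≈ 0.012462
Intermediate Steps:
B(v) = -3 - 3*v (B(v) = -3*(v - 1*(-1)) = -3*(v + 1) = -3*(1 + v) = -3 - 3*v)
r(Z) = -¼ (r(Z) = (¼)*(-1) = -¼)
C(b) = 1225/16 (C(b) = (-¼ + (-3 - 3*(-4)))² = (-¼ + (-3 + 12))² = (-¼ + 9)² = (35/4)² = 1225/16)
U(Y, V) = (-1096 + Y)/(V + Y)
1/(C(-547) + U(-462, q(56, 39))) = 1/(1225/16 + (-1096 - 462)/(39 - 462)) = 1/(1225/16 - 1558/(-423)) = 1/(1225/16 - 1/423*(-1558)) = 1/(1225/16 + 1558/423) = 1/(543103/6768) = 6768/543103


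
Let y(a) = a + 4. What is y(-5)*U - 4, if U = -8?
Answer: 4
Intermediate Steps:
y(a) = 4 + a
y(-5)*U - 4 = (4 - 5)*(-8) - 4 = -1*(-8) - 4 = 8 - 4 = 4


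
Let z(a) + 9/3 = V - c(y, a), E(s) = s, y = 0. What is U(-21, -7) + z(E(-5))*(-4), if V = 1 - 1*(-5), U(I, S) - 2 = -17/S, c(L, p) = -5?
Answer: -193/7 ≈ -27.571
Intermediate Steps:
U(I, S) = 2 - 17/S
V = 6 (V = 1 + 5 = 6)
z(a) = 8 (z(a) = -3 + (6 - 1*(-5)) = -3 + (6 + 5) = -3 + 11 = 8)
U(-21, -7) + z(E(-5))*(-4) = (2 - 17/(-7)) + 8*(-4) = (2 - 17*(-⅐)) - 32 = (2 + 17/7) - 32 = 31/7 - 32 = -193/7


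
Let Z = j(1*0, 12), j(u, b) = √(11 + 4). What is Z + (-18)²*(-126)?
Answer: -40824 + √15 ≈ -40820.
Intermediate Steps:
j(u, b) = √15
Z = √15 ≈ 3.8730
Z + (-18)²*(-126) = √15 + (-18)²*(-126) = √15 + 324*(-126) = √15 - 40824 = -40824 + √15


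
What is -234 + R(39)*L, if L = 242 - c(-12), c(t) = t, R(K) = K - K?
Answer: -234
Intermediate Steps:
R(K) = 0
L = 254 (L = 242 - 1*(-12) = 242 + 12 = 254)
-234 + R(39)*L = -234 + 0*254 = -234 + 0 = -234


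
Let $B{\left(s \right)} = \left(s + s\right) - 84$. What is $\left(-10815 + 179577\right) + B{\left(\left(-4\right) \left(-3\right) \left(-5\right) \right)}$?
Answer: $168558$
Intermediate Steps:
$B{\left(s \right)} = -84 + 2 s$ ($B{\left(s \right)} = 2 s - 84 = -84 + 2 s$)
$\left(-10815 + 179577\right) + B{\left(\left(-4\right) \left(-3\right) \left(-5\right) \right)} = \left(-10815 + 179577\right) + \left(-84 + 2 \left(-4\right) \left(-3\right) \left(-5\right)\right) = 168762 + \left(-84 + 2 \cdot 12 \left(-5\right)\right) = 168762 + \left(-84 + 2 \left(-60\right)\right) = 168762 - 204 = 168558$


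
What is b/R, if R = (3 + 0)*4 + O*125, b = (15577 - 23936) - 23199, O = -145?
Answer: 31558/18113 ≈ 1.7423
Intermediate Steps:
b = -31558 (b = -8359 - 23199 = -31558)
R = -18113 (R = (3 + 0)*4 - 145*125 = 3*4 - 18125 = 12 - 18125 = -18113)
b/R = -31558/(-18113) = -31558*(-1/18113) = 31558/18113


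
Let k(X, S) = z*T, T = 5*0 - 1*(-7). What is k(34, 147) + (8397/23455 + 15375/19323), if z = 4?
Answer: 4404354292/151073655 ≈ 29.154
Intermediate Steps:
T = 7 (T = 0 + 7 = 7)
k(X, S) = 28 (k(X, S) = 4*7 = 28)
k(34, 147) + (8397/23455 + 15375/19323) = 28 + (8397/23455 + 15375/19323) = 28 + (8397*(1/23455) + 15375*(1/19323)) = 28 + (8397/23455 + 5125/6441) = 28 + 174291952/151073655 = 4404354292/151073655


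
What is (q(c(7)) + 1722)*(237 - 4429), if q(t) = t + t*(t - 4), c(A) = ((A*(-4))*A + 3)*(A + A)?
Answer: -30646169344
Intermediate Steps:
c(A) = 2*A*(3 - 4*A²) (c(A) = ((-4*A)*A + 3)*(2*A) = (-4*A² + 3)*(2*A) = (3 - 4*A²)*(2*A) = 2*A*(3 - 4*A²))
q(t) = t + t*(-4 + t)
(q(c(7)) + 1722)*(237 - 4429) = ((-8*7³ + 6*7)*(-3 + (-8*7³ + 6*7)) + 1722)*(237 - 4429) = ((-8*343 + 42)*(-3 + (-8*343 + 42)) + 1722)*(-4192) = ((-2744 + 42)*(-3 + (-2744 + 42)) + 1722)*(-4192) = (-2702*(-3 - 2702) + 1722)*(-4192) = (-2702*(-2705) + 1722)*(-4192) = (7308910 + 1722)*(-4192) = 7310632*(-4192) = -30646169344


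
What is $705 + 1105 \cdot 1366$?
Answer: $1510135$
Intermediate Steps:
$705 + 1105 \cdot 1366 = 705 + 1509430 = 1510135$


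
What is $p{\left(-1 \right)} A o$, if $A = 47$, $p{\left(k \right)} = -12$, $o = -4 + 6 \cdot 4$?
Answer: $-11280$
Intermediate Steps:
$o = 20$ ($o = -4 + 24 = 20$)
$p{\left(-1 \right)} A o = \left(-12\right) 47 \cdot 20 = \left(-564\right) 20 = -11280$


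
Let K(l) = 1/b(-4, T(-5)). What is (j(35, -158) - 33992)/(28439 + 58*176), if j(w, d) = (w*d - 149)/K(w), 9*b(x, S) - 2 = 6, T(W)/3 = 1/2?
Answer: -39040/38647 ≈ -1.0102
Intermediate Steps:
T(W) = 3/2
b(x, S) = 8/9 (b(x, S) = 2/9 + (⅑)*6 = 2/9 + ⅔ = 8/9)
K(l) = 9/8 (K(l) = 1/(8/9) = 9/8)
j(w, d) = -1192/9 + 8*d*w/9 (j(w, d) = (w*d - 149)/(9/8) = (d*w - 149)*(8/9) = (-149 + d*w)*(8/9) = -1192/9 + 8*d*w/9)
(j(35, -158) - 33992)/(28439 + 58*176) = ((-1192/9 + (8/9)*(-158)*35) - 33992)/(28439 + 58*176) = ((-1192/9 - 44240/9) - 33992)/(28439 + 10208) = (-5048 - 33992)/38647 = -39040*1/38647 = -39040/38647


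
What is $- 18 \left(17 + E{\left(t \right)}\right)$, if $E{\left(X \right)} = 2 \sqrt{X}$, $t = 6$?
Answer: $-306 - 36 \sqrt{6} \approx -394.18$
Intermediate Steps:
$- 18 \left(17 + E{\left(t \right)}\right) = - 18 \left(17 + 2 \sqrt{6}\right) = -306 - 36 \sqrt{6}$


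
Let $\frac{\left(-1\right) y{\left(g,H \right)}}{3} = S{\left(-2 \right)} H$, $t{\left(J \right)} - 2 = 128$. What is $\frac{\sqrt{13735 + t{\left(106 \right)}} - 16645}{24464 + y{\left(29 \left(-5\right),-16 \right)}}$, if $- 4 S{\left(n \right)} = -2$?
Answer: $- \frac{16645}{24488} + \frac{\sqrt{13865}}{24488} \approx -0.67491$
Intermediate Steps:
$t{\left(J \right)} = 130$ ($t{\left(J \right)} = 2 + 128 = 130$)
$S{\left(n \right)} = \frac{1}{2}$ ($S{\left(n \right)} = \left(- \frac{1}{4}\right) \left(-2\right) = \frac{1}{2}$)
$y{\left(g,H \right)} = - \frac{3 H}{2}$ ($y{\left(g,H \right)} = - 3 \frac{H}{2} = - \frac{3 H}{2}$)
$\frac{\sqrt{13735 + t{\left(106 \right)}} - 16645}{24464 + y{\left(29 \left(-5\right),-16 \right)}} = \frac{\sqrt{13735 + 130} - 16645}{24464 - -24} = \frac{\sqrt{13865} - 16645}{24464 + 24} = \frac{-16645 + \sqrt{13865}}{24488} = \left(-16645 + \sqrt{13865}\right) \frac{1}{24488} = - \frac{16645}{24488} + \frac{\sqrt{13865}}{24488}$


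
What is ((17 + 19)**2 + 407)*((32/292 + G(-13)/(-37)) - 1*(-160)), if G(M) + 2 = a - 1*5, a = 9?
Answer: 736223930/2701 ≈ 2.7257e+5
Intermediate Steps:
G(M) = 2 (G(M) = -2 + (9 - 1*5) = -2 + (9 - 5) = -2 + 4 = 2)
((17 + 19)**2 + 407)*((32/292 + G(-13)/(-37)) - 1*(-160)) = ((17 + 19)**2 + 407)*((32/292 + 2/(-37)) - 1*(-160)) = (36**2 + 407)*((32*(1/292) + 2*(-1/37)) + 160) = (1296 + 407)*((8/73 - 2/37) + 160) = 1703*(150/2701 + 160) = 1703*(432310/2701) = 736223930/2701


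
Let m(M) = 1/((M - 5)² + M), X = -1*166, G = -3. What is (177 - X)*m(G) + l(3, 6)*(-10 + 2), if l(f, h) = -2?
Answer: 1319/61 ≈ 21.623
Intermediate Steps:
X = -166
m(M) = 1/(M + (-5 + M)²) (m(M) = 1/((-5 + M)² + M) = 1/(M + (-5 + M)²))
(177 - X)*m(G) + l(3, 6)*(-10 + 2) = (177 - 1*(-166))/(-3 + (-5 - 3)²) - 2*(-10 + 2) = (177 + 166)/(-3 + (-8)²) - 2*(-8) = 343/(-3 + 64) + 16 = 343/61 + 16 = 1319/61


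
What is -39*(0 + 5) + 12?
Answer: -183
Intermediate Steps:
-39*(0 + 5) + 12 = -39*5 + 12 = -195 + 12 = -183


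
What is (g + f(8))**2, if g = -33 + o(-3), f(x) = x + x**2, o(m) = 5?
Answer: 1936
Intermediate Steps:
g = -28 (g = -33 + 5 = -28)
(g + f(8))**2 = (-28 + 8*(1 + 8))**2 = (-28 + 8*9)**2 = (-28 + 72)**2 = 44**2 = 1936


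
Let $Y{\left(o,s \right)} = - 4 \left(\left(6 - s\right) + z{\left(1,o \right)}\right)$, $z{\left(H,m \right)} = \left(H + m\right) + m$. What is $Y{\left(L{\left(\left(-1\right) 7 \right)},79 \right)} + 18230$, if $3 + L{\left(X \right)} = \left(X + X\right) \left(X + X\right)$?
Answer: $16974$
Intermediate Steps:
$L{\left(X \right)} = -3 + 4 X^{2}$ ($L{\left(X \right)} = -3 + \left(X + X\right) \left(X + X\right) = -3 + 2 X 2 X = -3 + 4 X^{2}$)
$z{\left(H,m \right)} = H + 2 m$
$Y{\left(o,s \right)} = -28 - 8 o + 4 s$ ($Y{\left(o,s \right)} = - 4 \left(\left(6 - s\right) + \left(1 + 2 o\right)\right) = - 4 \left(7 - s + 2 o\right) = -28 - 8 o + 4 s$)
$Y{\left(L{\left(\left(-1\right) 7 \right)},79 \right)} + 18230 = \left(-28 - 8 \left(-3 + 4 \left(\left(-1\right) 7\right)^{2}\right) + 4 \cdot 79\right) + 18230 = \left(-28 - 8 \left(-3 + 4 \left(-7\right)^{2}\right) + 316\right) + 18230 = \left(-28 - 8 \left(-3 + 4 \cdot 49\right) + 316\right) + 18230 = \left(-28 - 8 \left(-3 + 196\right) + 316\right) + 18230 = \left(-28 - 1544 + 316\right) + 18230 = -1256 + 18230 = 16974$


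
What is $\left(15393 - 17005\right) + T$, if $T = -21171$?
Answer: $-22783$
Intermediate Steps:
$\left(15393 - 17005\right) + T = \left(15393 - 17005\right) - 21171 = -1612 - 21171 = -22783$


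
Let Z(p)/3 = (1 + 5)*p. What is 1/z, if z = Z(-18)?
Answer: -1/324 ≈ -0.0030864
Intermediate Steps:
Z(p) = 18*p (Z(p) = 3*((1 + 5)*p) = 3*(6*p) = 18*p)
z = -324 (z = 18*(-18) = -324)
1/z = 1/(-324) = -1/324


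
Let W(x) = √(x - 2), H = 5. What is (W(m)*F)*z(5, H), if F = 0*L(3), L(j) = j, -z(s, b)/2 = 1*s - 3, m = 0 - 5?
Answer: 0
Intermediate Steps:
m = -5
z(s, b) = 6 - 2*s (z(s, b) = -2*(1*s - 3) = -2*(s - 3) = -2*(-3 + s) = 6 - 2*s)
F = 0 (F = 0*3 = 0)
W(x) = √(-2 + x)
(W(m)*F)*z(5, H) = (√(-2 - 5)*0)*(6 - 2*5) = (√(-7)*0)*(6 - 10) = ((I*√7)*0)*(-4) = 0*(-4) = 0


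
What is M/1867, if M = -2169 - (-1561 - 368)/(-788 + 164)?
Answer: -451795/388336 ≈ -1.1634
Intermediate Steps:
M = -451795/208 (M = -2169 - (-1929)/(-624) = -2169 - (-1929)*(-1)/624 = -2169 - 1*643/208 = -2169 - 643/208 = -451795/208 ≈ -2172.1)
M/1867 = -451795/208/1867 = -451795/208*1/1867 = -451795/388336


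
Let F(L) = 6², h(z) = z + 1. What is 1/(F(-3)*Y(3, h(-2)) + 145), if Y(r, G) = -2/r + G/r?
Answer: 1/109 ≈ 0.0091743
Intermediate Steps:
h(z) = 1 + z
F(L) = 36
1/(F(-3)*Y(3, h(-2)) + 145) = 1/(36*((-2 + (1 - 2))/3) + 145) = 1/(36*((-2 - 1)/3) + 145) = 1/(36*((⅓)*(-3)) + 145) = 1/(36*(-1) + 145) = 1/(-36 + 145) = 1/109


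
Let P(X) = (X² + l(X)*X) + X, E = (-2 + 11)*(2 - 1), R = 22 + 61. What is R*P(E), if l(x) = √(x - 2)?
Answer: 7470 + 747*√7 ≈ 9446.4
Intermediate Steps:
R = 83
l(x) = √(-2 + x)
E = 9 (E = 9*1 = 9)
P(X) = X + X² + X*√(-2 + X) (P(X) = (X² + √(-2 + X)*X) + X = (X² + X*√(-2 + X)) + X = X + X² + X*√(-2 + X))
R*P(E) = 83*(9*(1 + 9 + √(-2 + 9))) = 83*(9*(1 + 9 + √7)) = 83*(9*(10 + √7)) = 83*(90 + 9*√7) = 7470 + 747*√7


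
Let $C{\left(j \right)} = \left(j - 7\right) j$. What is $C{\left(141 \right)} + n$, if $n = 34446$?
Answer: $53340$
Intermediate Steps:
$C{\left(j \right)} = j \left(-7 + j\right)$ ($C{\left(j \right)} = \left(-7 + j\right) j = j \left(-7 + j\right)$)
$C{\left(141 \right)} + n = 141 \left(-7 + 141\right) + 34446 = 141 \cdot 134 + 34446 = 18894 + 34446 = 53340$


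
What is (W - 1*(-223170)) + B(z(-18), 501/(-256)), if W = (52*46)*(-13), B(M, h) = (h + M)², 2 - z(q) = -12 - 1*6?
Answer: 12609096825/65536 ≈ 1.9240e+5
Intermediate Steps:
z(q) = 20 (z(q) = 2 - (-12 - 1*6) = 2 - (-12 - 6) = 2 - 1*(-18) = 2 + 18 = 20)
B(M, h) = (M + h)²
W = -31096 (W = 2392*(-13) = -31096)
(W - 1*(-223170)) + B(z(-18), 501/(-256)) = (-31096 - 1*(-223170)) + (20 + 501/(-256))² = (-31096 + 223170) + (20 + 501*(-1/256))² = 192074 + (20 - 501/256)² = 192074 + (4619/256)² = 192074 + 21335161/65536 = 12609096825/65536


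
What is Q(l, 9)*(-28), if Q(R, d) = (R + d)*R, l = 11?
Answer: -6160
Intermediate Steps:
Q(R, d) = R*(R + d)
Q(l, 9)*(-28) = (11*(11 + 9))*(-28) = (11*20)*(-28) = 220*(-28) = -6160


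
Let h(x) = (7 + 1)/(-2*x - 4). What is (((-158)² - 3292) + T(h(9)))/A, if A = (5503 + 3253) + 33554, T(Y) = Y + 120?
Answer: 119854/232705 ≈ 0.51505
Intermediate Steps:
h(x) = 8/(-4 - 2*x)
T(Y) = 120 + Y
A = 42310 (A = 8756 + 33554 = 42310)
(((-158)² - 3292) + T(h(9)))/A = (((-158)² - 3292) + (120 - 4/(2 + 9)))/42310 = ((24964 - 3292) + (120 - 4/11))*(1/42310) = (21672 + (120 - 4*1/11))*(1/42310) = (21672 + (120 - 4/11))*(1/42310) = (21672 + 1316/11)*(1/42310) = (239708/11)*(1/42310) = 119854/232705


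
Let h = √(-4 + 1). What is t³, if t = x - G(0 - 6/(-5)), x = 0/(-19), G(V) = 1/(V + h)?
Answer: 125*I/(3*(55*√3 + 378*I)) ≈ 0.10365 + 0.026121*I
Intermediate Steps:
h = I*√3 (h = √(-3) = I*√3 ≈ 1.732*I)
G(V) = 1/(V + I*√3)
x = 0 (x = 0*(-1/19) = 0)
t = -1/(6/5 + I*√3) (t = 0 - 1/((0 - 6/(-5)) + I*√3) = 0 - 1/((0 - 6*(-1)/5) + I*√3) = 0 - 1/((0 - 1*(-6/5)) + I*√3) = 0 - 1/((0 + 6/5) + I*√3) = 0 - 1/(6/5 + I*√3) = -1/(6/5 + I*√3) ≈ -0.27027 + 0.3901*I)
t³ = (-10/37 + 25*I*√3/111)³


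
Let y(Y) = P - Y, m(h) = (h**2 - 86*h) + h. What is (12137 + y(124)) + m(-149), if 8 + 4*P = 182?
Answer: 93845/2 ≈ 46923.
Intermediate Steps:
P = 87/2 (P = -2 + (1/4)*182 = -2 + 91/2 = 87/2 ≈ 43.500)
m(h) = h**2 - 85*h
y(Y) = 87/2 - Y
(12137 + y(124)) + m(-149) = (12137 + (87/2 - 1*124)) - 149*(-85 - 149) = (12137 + (87/2 - 124)) - 149*(-234) = (12137 - 161/2) + 34866 = 24113/2 + 34866 = 93845/2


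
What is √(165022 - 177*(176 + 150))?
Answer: 2*√26830 ≈ 327.60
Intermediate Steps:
√(165022 - 177*(176 + 150)) = √(165022 - 177*326) = √(165022 - 57702) = √107320 = 2*√26830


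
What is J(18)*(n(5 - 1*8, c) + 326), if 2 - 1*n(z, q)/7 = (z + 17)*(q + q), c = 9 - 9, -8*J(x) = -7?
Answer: 595/2 ≈ 297.50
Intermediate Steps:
J(x) = 7/8 (J(x) = -⅛*(-7) = 7/8)
c = 0
n(z, q) = 14 - 14*q*(17 + z) (n(z, q) = 14 - 7*(z + 17)*(q + q) = 14 - 7*(17 + z)*2*q = 14 - 14*q*(17 + z))
J(18)*(n(5 - 1*8, c) + 326) = 7*((14 - 238*0 - 14*0*(5 - 1*8)) + 326)/8 = 7*((14 + 0 - 14*0*(5 - 8)) + 326)/8 = 7*((14 + 0 - 14*0*(-3)) + 326)/8 = 7*((14 + 0 + 0) + 326)/8 = 7*(14 + 326)/8 = (7/8)*340 = 595/2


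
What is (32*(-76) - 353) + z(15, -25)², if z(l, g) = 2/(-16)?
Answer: -178239/64 ≈ -2785.0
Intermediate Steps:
z(l, g) = -⅛ (z(l, g) = 2*(-1/16) = -⅛)
(32*(-76) - 353) + z(15, -25)² = (32*(-76) - 353) + (-⅛)² = (-2432 - 353) + 1/64 = -2785 + 1/64 = -178239/64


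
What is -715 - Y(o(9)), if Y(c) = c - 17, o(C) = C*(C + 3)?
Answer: -806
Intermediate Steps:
o(C) = C*(3 + C)
Y(c) = -17 + c
-715 - Y(o(9)) = -715 - (-17 + 9*(3 + 9)) = -715 - (-17 + 9*12) = -715 - (-17 + 108) = -715 - 1*91 = -715 - 91 = -806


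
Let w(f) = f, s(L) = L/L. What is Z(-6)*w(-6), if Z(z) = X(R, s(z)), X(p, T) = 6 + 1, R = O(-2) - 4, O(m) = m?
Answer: -42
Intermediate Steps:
s(L) = 1
R = -6 (R = -2 - 4 = -6)
X(p, T) = 7
Z(z) = 7
Z(-6)*w(-6) = 7*(-6) = -42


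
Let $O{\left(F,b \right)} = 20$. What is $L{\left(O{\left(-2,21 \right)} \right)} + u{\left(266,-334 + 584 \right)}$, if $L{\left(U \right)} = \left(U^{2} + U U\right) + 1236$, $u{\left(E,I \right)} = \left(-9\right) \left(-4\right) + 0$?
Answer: $2072$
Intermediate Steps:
$u{\left(E,I \right)} = 36$ ($u{\left(E,I \right)} = 36 + 0 = 36$)
$L{\left(U \right)} = 1236 + 2 U^{2}$ ($L{\left(U \right)} = \left(U^{2} + U^{2}\right) + 1236 = 2 U^{2} + 1236 = 1236 + 2 U^{2}$)
$L{\left(O{\left(-2,21 \right)} \right)} + u{\left(266,-334 + 584 \right)} = \left(1236 + 2 \cdot 20^{2}\right) + 36 = \left(1236 + 2 \cdot 400\right) + 36 = \left(1236 + 800\right) + 36 = 2036 + 36 = 2072$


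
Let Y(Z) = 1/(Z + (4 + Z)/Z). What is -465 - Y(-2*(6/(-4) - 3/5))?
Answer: -300495/646 ≈ -465.16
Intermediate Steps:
Y(Z) = 1/(Z + (4 + Z)/Z)
-465 - Y(-2*(6/(-4) - 3/5)) = -465 - (-2*(6/(-4) - 3/5))/(4 - 2*(6/(-4) - 3/5) + (-2*(6/(-4) - 3/5))**2) = -465 - (-2*(6*(-1/4) - 3*1/5))/(4 - 2*(6*(-1/4) - 3*1/5) + (-2*(6*(-1/4) - 3*1/5))**2) = -465 - (-2*(-3/2 - 3/5))/(4 - 2*(-3/2 - 3/5) + (-2*(-3/2 - 3/5))**2) = -465 - (-2*(-21/10))/(4 - 2*(-21/10) + (-2*(-21/10))**2) = -465 - 21/(5*(4 + 21/5 + (21/5)**2)) = -465 - 21/(5*(4 + 21/5 + 441/25)) = -465 - 21/(5*646/25) = -465 - 21*25/(5*646) = -465 - 1*105/646 = -465 - 105/646 = -300495/646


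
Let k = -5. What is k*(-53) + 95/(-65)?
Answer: 3426/13 ≈ 263.54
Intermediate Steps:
k*(-53) + 95/(-65) = -5*(-53) + 95/(-65) = 265 + 95*(-1/65) = 265 - 19/13 = 3426/13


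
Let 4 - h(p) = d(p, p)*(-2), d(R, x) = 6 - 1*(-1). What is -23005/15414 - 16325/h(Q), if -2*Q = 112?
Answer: -21003970/23121 ≈ -908.44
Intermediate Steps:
Q = -56 (Q = -1/2*112 = -56)
d(R, x) = 7 (d(R, x) = 6 + 1 = 7)
h(p) = 18 (h(p) = 4 - 7*(-2) = 4 - 1*(-14) = 4 + 14 = 18)
-23005/15414 - 16325/h(Q) = -23005/15414 - 16325/18 = -21003970/23121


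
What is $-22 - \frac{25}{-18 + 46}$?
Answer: $- \frac{641}{28} \approx -22.893$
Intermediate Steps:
$-22 - \frac{25}{-18 + 46} = -22 - \frac{25}{28} = - \frac{641}{28}$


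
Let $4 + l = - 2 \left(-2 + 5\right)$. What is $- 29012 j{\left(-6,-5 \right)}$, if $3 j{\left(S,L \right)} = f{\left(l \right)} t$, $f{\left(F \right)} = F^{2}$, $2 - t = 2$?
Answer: $0$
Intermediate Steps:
$t = 0$ ($t = 2 - 2 = 0$)
$l = -10$ ($l = -4 - 2 \left(-2 + 5\right) = -4 - 6 = -10$)
$j{\left(S,L \right)} = 0$ ($j{\left(S,L \right)} = \frac{\left(-10\right)^{2} \cdot 0}{3} = \frac{100 \cdot 0}{3} = \frac{1}{3} \cdot 0 = 0$)
$- 29012 j{\left(-6,-5 \right)} = \left(-29012\right) 0 = 0$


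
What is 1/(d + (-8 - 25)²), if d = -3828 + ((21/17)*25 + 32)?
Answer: -17/45494 ≈ -0.00037368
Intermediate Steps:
d = -64007/17 (d = -3828 + ((21*(1/17))*25 + 32) = -3828 + ((21/17)*25 + 32) = -3828 + (525/17 + 32) = -3828 + 1069/17 = -64007/17 ≈ -3765.1)
1/(d + (-8 - 25)²) = 1/(-64007/17 + (-8 - 25)²) = 1/(-64007/17 + (-33)²) = 1/(-64007/17 + 1089) = 1/(-45494/17) = -17/45494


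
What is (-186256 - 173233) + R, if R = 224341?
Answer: -135148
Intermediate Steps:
(-186256 - 173233) + R = (-186256 - 173233) + 224341 = -359489 + 224341 = -135148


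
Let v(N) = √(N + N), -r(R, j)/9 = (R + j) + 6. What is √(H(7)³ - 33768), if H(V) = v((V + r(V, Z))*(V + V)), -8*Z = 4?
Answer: √(-33768 - 2954*I*√2954) ≈ 255.24 - 314.51*I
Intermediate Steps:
Z = -½ (Z = -⅛*4 = -½ ≈ -0.50000)
r(R, j) = -54 - 9*R - 9*j (r(R, j) = -9*((R + j) + 6) = -9*(6 + R + j) = -54 - 9*R - 9*j)
v(N) = √2*√N (v(N) = √(2*N) = √2*√N)
H(V) = 2*√(V*(-99/2 - 8*V)) (H(V) = √2*√((V + (-54 - 9*V - 9*(-½)))*(V + V)) = √2*√((V + (-54 - 9*V + 9/2))*(2*V)) = √2*√((V + (-99/2 - 9*V))*(2*V)) = √2*√((-99/2 - 8*V)*(2*V)) = √2*√(2*V*(-99/2 - 8*V)) = √2*(√2*√(V*(-99/2 - 8*V))) = 2*√(V*(-99/2 - 8*V)))
√(H(7)³ - 33768) = √((√2*√(-1*7*(99 + 16*7)))³ - 33768) = √((√2*√(-1*7*(99 + 112)))³ - 33768) = √((√2*√(-1*7*211))³ - 33768) = √((√2*√(-1477))³ - 33768) = √((√2*(I*√1477))³ - 33768) = √((I*√2954)³ - 33768) = √(-2954*I*√2954 - 33768) = √(-33768 - 2954*I*√2954)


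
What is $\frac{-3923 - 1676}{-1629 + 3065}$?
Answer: $- \frac{5599}{1436} \approx -3.899$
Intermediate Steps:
$\frac{-3923 - 1676}{-1629 + 3065} = - \frac{5599}{1436}$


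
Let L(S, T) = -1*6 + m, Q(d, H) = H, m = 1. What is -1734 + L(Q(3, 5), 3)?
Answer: -1739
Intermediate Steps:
L(S, T) = -5 (L(S, T) = -1*6 + 1 = -6 + 1 = -5)
-1734 + L(Q(3, 5), 3) = -1734 - 5 = -1739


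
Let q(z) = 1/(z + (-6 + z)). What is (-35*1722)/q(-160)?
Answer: 19648020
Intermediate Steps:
q(z) = 1/(-6 + 2*z)
(-35*1722)/q(-160) = (-35*1722)/((1/(2*(-3 - 160)))) = -60270/((½)/(-163)) = -60270/((½)*(-1/163)) = -60270/(-1/326) = -60270*(-326) = 19648020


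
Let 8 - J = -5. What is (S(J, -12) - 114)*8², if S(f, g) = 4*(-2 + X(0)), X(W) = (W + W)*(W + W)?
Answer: -7808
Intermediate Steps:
J = 13 (J = 8 - 1*(-5) = 8 + 5 = 13)
X(W) = 4*W² (X(W) = (2*W)*(2*W) = 4*W²)
S(f, g) = -8 (S(f, g) = 4*(-2 + 4*0²) = 4*(-2 + 4*0) = 4*(-2 + 0) = 4*(-2) = -8)
(S(J, -12) - 114)*8² = (-8 - 114)*8² = -122*64 = -7808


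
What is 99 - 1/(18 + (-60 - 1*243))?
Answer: 28216/285 ≈ 99.004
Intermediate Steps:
99 - 1/(18 + (-60 - 1*243)) = 99 - 1/(18 + (-60 - 243)) = 99 - 1/(18 - 303) = 99 - 1/(-285) = 99 - 1*(-1/285) = 99 + 1/285 = 28216/285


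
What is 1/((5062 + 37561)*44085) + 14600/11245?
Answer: 5486782070849/4225949613795 ≈ 1.2984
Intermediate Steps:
1/((5062 + 37561)*44085) + 14600/11245 = (1/44085)/42623 + 14600*(1/11245) = (1/42623)*(1/44085) + 2920/2249 = 1/1879034955 + 2920/2249 = 5486782070849/4225949613795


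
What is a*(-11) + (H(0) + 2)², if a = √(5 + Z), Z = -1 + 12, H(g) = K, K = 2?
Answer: -28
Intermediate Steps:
H(g) = 2
Z = 11
a = 4 (a = √(5 + 11) = √16 = 4)
a*(-11) + (H(0) + 2)² = 4*(-11) + (2 + 2)² = -44 + 4² = -44 + 16 = -28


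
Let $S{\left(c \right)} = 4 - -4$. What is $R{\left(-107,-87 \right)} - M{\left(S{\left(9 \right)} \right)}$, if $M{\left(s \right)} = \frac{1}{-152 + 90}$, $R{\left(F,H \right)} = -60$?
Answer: $- \frac{3719}{62} \approx -59.984$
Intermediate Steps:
$S{\left(c \right)} = 8$ ($S{\left(c \right)} = 4 + 4 = 8$)
$M{\left(s \right)} = - \frac{1}{62}$ ($M{\left(s \right)} = \frac{1}{-62} = - \frac{1}{62}$)
$R{\left(-107,-87 \right)} - M{\left(S{\left(9 \right)} \right)} = -60 - - \frac{1}{62} = -60 + \frac{1}{62} = - \frac{3719}{62}$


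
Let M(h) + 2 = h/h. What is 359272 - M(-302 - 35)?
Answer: 359273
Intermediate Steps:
M(h) = -1 (M(h) = -2 + h/h = -2 + 1 = -1)
359272 - M(-302 - 35) = 359272 - 1*(-1) = 359272 + 1 = 359273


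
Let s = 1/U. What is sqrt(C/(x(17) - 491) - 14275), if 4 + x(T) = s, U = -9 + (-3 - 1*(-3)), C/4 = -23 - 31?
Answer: 2*I*sqrt(1107167281)/557 ≈ 119.48*I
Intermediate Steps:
C = -216 (C = 4*(-23 - 31) = 4*(-54) = -216)
U = -9 (U = -9 + (-3 + 3) = -9 + 0 = -9)
s = -1/9 (s = 1/(-9) = 1*(-1/9) = -1/9 ≈ -0.11111)
x(T) = -37/9 (x(T) = -4 - 1/9 = -37/9)
sqrt(C/(x(17) - 491) - 14275) = sqrt(-216/(-37/9 - 491) - 14275) = sqrt(-216/(-4456/9) - 14275) = sqrt(-9/4456*(-216) - 14275) = sqrt(243/557 - 14275) = sqrt(-7950932/557) = 2*I*sqrt(1107167281)/557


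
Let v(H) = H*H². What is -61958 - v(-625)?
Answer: 244078667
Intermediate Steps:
v(H) = H³
-61958 - v(-625) = -61958 - 1*(-625)³ = -61958 - 1*(-244140625) = -61958 + 244140625 = 244078667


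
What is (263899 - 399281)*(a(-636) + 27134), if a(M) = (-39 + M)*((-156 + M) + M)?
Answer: -134168164988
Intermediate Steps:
a(M) = (-156 + 2*M)*(-39 + M) (a(M) = (-39 + M)*(-156 + 2*M) = (-156 + 2*M)*(-39 + M))
(263899 - 399281)*(a(-636) + 27134) = (263899 - 399281)*((6084 - 234*(-636) + 2*(-636)**2) + 27134) = -135382*((6084 + 148824 + 2*404496) + 27134) = -135382*((6084 + 148824 + 808992) + 27134) = -135382*(963900 + 27134) = -135382*991034 = -134168164988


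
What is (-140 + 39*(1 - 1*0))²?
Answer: 10201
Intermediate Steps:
(-140 + 39*(1 - 1*0))² = (-140 + 39*(1 + 0))² = (-140 + 39*1)² = (-140 + 39)² = (-101)² = 10201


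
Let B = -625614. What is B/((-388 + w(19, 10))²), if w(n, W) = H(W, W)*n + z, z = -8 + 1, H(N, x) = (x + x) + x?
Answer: -625614/30625 ≈ -20.428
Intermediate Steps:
H(N, x) = 3*x (H(N, x) = 2*x + x = 3*x)
z = -7
w(n, W) = -7 + 3*W*n (w(n, W) = (3*W)*n - 7 = 3*W*n - 7 = -7 + 3*W*n)
B/((-388 + w(19, 10))²) = -625614/(-388 + (-7 + 3*10*19))² = -625614/(-388 + (-7 + 570))² = -625614/(-388 + 563)² = -625614/(175²) = -625614/30625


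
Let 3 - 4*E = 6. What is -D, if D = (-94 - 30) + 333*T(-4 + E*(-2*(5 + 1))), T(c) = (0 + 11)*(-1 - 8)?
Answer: 33091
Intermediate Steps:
E = -¾ (E = ¾ - ¼*6 = ¾ - 3/2 = -¾ ≈ -0.75000)
T(c) = -99 (T(c) = 11*(-9) = -99)
D = -33091 (D = (-94 - 30) + 333*(-99) = -124 - 32967 = -33091)
-D = -1*(-33091) = 33091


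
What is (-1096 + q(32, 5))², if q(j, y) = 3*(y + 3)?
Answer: 1149184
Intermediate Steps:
q(j, y) = 9 + 3*y (q(j, y) = 3*(3 + y) = 9 + 3*y)
(-1096 + q(32, 5))² = (-1096 + (9 + 3*5))² = (-1096 + (9 + 15))² = (-1096 + 24)² = (-1072)² = 1149184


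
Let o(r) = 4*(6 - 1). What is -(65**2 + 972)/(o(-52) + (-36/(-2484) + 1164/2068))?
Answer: -185392581/734056 ≈ -252.56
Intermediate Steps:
o(r) = 20 (o(r) = 4*5 = 20)
-(65**2 + 972)/(o(-52) + (-36/(-2484) + 1164/2068)) = -(65**2 + 972)/(20 + (-36/(-2484) + 1164/2068)) = -(4225 + 972)/(20 + (-36*(-1/2484) + 1164*(1/2068))) = -5197/(20 + (1/69 + 291/517)) = -5197/(20 + 20596/35673) = -5197/734056/35673 = -5197*35673/734056 = -1*185392581/734056 = -185392581/734056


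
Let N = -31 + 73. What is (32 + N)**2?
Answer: 5476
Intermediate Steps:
N = 42
(32 + N)**2 = (32 + 42)**2 = 74**2 = 5476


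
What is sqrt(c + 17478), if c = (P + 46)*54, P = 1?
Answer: 12*sqrt(139) ≈ 141.48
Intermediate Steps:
c = 2538 (c = (1 + 46)*54 = 47*54 = 2538)
sqrt(c + 17478) = sqrt(2538 + 17478) = sqrt(20016) = 12*sqrt(139)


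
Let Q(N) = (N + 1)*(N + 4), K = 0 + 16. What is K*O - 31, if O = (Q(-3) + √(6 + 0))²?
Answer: 129 - 64*√6 ≈ -27.767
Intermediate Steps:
K = 16
Q(N) = (1 + N)*(4 + N)
O = (-2 + √6)² (O = ((4 + (-3)² + 5*(-3)) + √(6 + 0))² = ((4 + 9 - 15) + √6)² = (-2 + √6)² ≈ 0.20204)
K*O - 31 = 16*(2 - √6)² - 31 = -31 + 16*(2 - √6)²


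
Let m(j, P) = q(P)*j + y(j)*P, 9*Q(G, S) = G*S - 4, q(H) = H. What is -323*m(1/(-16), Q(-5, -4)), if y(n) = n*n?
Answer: 1615/48 ≈ 33.646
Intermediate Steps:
y(n) = n²
Q(G, S) = -4/9 + G*S/9 (Q(G, S) = (G*S - 4)/9 = (-4 + G*S)/9 = -4/9 + G*S/9)
m(j, P) = P*j + P*j² (m(j, P) = P*j + j²*P = P*j + P*j²)
-323*m(1/(-16), Q(-5, -4)) = -323*(-4/9 + (⅑)*(-5)*(-4))*(1 + 1/(-16))/(-16) = -323*(-4/9 + 20/9)*(-1/16)*(1 - 1/16) = -323*(16/9)*(-1/16)*(15/16) = -323*(-5)/48 = -1*(-1615/48) = 1615/48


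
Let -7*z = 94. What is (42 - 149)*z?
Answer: 10058/7 ≈ 1436.9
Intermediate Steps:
z = -94/7 (z = -⅐*94 = -94/7 ≈ -13.429)
(42 - 149)*z = (42 - 149)*(-94/7) = -107*(-94/7) = 10058/7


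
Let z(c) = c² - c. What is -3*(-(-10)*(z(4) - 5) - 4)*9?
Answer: -1782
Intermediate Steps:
-3*(-(-10)*(z(4) - 5) - 4)*9 = -3*(-(-10)*(4*(-1 + 4) - 5) - 4)*9 = -3*(-(-10)*(4*3 - 5) - 4)*9 = -3*(-(-10)*(12 - 5) - 4)*9 = -3*(-(-10)*7 - 4)*9 = -3*(-2*(-35) - 4)*9 = -3*(70 - 4)*9 = -3*66*9 = -198*9 = -1782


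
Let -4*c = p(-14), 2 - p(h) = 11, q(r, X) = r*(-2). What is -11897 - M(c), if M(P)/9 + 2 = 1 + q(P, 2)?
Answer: -23695/2 ≈ -11848.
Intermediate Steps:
q(r, X) = -2*r
p(h) = -9 (p(h) = 2 - 1*11 = 2 - 11 = -9)
c = 9/4 (c = -¼*(-9) = 9/4 ≈ 2.2500)
M(P) = -9 - 18*P (M(P) = -18 + 9*(1 - 2*P) = -18 + (9 - 18*P) = -9 - 18*P)
-11897 - M(c) = -11897 - (-9 - 18*9/4) = -11897 - (-9 - 81/2) = -11897 - 1*(-99/2) = -11897 + 99/2 = -23695/2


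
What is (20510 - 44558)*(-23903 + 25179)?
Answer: -30685248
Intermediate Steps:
(20510 - 44558)*(-23903 + 25179) = -24048*1276 = -30685248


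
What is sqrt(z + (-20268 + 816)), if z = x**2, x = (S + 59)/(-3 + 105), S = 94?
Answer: I*sqrt(77799)/2 ≈ 139.46*I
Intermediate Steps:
x = 3/2 (x = (94 + 59)/(-3 + 105) = 153/102 = 153*(1/102) = 3/2 ≈ 1.5000)
z = 9/4 (z = (3/2)**2 = 9/4 ≈ 2.2500)
sqrt(z + (-20268 + 816)) = sqrt(9/4 + (-20268 + 816)) = sqrt(9/4 - 19452) = sqrt(-77799/4) = I*sqrt(77799)/2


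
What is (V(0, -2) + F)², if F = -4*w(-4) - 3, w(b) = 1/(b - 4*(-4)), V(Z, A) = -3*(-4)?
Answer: 676/9 ≈ 75.111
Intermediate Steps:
V(Z, A) = 12
w(b) = 1/(16 + b) (w(b) = 1/(b + 16) = 1/(16 + b))
F = -10/3 (F = -4/(16 - 4) - 3 = -4/12 - 3 = -4*1/12 - 3 = -⅓ - 3 = -10/3 ≈ -3.3333)
(V(0, -2) + F)² = (12 - 10/3)² = (26/3)² = 676/9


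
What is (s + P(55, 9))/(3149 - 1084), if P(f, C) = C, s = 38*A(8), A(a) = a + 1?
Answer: 351/2065 ≈ 0.16998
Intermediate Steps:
A(a) = 1 + a
s = 342 (s = 38*(1 + 8) = 38*9 = 342)
(s + P(55, 9))/(3149 - 1084) = (342 + 9)/(3149 - 1084) = 351/2065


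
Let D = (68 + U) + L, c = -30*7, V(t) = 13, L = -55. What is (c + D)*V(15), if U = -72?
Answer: -3497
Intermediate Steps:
c = -210
D = -59 (D = (68 - 72) - 55 = -4 - 55 = -59)
(c + D)*V(15) = (-210 - 59)*13 = -269*13 = -3497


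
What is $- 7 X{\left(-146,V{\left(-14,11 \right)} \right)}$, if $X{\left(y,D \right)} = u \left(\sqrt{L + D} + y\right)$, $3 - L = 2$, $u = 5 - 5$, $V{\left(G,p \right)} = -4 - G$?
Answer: $0$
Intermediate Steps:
$u = 0$ ($u = 5 - 5 = 0$)
$L = 1$ ($L = 3 - 2 = 1$)
$X{\left(y,D \right)} = 0$ ($X{\left(y,D \right)} = 0 \left(\sqrt{1 + D} + y\right) = 0 \left(y + \sqrt{1 + D}\right) = 0$)
$- 7 X{\left(-146,V{\left(-14,11 \right)} \right)} = \left(-7\right) 0 = 0$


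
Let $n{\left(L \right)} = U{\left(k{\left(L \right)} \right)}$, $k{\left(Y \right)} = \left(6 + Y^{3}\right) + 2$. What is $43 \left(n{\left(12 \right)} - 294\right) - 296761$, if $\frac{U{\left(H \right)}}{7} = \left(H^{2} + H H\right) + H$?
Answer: $1814458125$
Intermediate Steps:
$k{\left(Y \right)} = 8 + Y^{3}$
$U{\left(H \right)} = 7 H + 14 H^{2}$ ($U{\left(H \right)} = 7 \left(\left(H^{2} + H H\right) + H\right) = 7 \left(\left(H^{2} + H^{2}\right) + H\right) = 7 \left(2 H^{2} + H\right) = 7 \left(H + 2 H^{2}\right) = 7 H + 14 H^{2}$)
$n{\left(L \right)} = 7 \left(8 + L^{3}\right) \left(17 + 2 L^{3}\right)$ ($n{\left(L \right)} = 7 \left(8 + L^{3}\right) \left(1 + 2 \left(8 + L^{3}\right)\right) = 7 \left(8 + L^{3}\right) \left(1 + \left(16 + 2 L^{3}\right)\right) = 7 \left(8 + L^{3}\right) \left(17 + 2 L^{3}\right)$)
$43 \left(n{\left(12 \right)} - 294\right) - 296761 = 43 \left(\left(952 + 14 \cdot 12^{6} + 231 \cdot 12^{3}\right) - 294\right) - 296761 = 43 \left(\left(952 + 14 \cdot 2985984 + 231 \cdot 1728\right) - 294\right) - 296761 = 43 \left(\left(952 + 41803776 + 399168\right) - 294\right) - 296761 = 43 \left(42203896 - 294\right) - 296761 = 43 \cdot 42203602 - 296761 = 1814754886 - 296761 = 1814458125$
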